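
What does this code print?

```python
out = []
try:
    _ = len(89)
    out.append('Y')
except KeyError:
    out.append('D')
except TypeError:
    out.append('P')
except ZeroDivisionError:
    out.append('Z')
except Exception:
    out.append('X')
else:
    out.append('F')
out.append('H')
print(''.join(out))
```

Execution trace: 'P' (except TypeError) → 'H' (after the try/except). Output: PH

Answer: PH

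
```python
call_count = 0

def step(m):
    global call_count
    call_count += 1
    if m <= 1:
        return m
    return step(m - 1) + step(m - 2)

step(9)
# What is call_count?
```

Calls(m) = 1 + Calls(m-1) + Calls(m-2); Calls(0)=Calls(1)=1. For m=9 this gives 109.

Answer: 109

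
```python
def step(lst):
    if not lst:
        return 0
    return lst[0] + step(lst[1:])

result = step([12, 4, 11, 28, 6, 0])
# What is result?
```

12 + 4 + 11 + 28 + 6 + 0 + 0 = 61

Answer: 61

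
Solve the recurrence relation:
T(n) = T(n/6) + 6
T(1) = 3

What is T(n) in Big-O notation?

Each step divides n by 6 and adds 6. After log_6(n) steps we reach T(1)=3. So T(n) = 6·log_6(n) + 3 = O(log n).

Answer: O(log n)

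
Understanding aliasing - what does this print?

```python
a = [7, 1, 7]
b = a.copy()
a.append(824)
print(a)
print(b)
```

Key concept: list.copy() creates independent copy.
Step by step:
`a = [7, 1, 7]` → a = [7, 1, 7]
`b = a.copy()` → b = [7, 1, 7]
`a.append(824)` → a = [7, 1, 7, 824]
`print(a)` → prints [7, 1, 7, 824]
`print(b)` → prints [7, 1, 7]

Answer:
[7, 1, 7, 824]
[7, 1, 7]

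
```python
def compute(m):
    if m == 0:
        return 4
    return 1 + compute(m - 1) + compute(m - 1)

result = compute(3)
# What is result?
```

compute(m) = 1 + 2·compute(m-1), compute(0)=4. Closed form: (4+1)·2^3 - 1 = 39.

Answer: 39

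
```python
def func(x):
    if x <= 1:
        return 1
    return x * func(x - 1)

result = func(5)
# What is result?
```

func(5) = 5 * 4 * 3 * 2 * 1 = 120

Answer: 120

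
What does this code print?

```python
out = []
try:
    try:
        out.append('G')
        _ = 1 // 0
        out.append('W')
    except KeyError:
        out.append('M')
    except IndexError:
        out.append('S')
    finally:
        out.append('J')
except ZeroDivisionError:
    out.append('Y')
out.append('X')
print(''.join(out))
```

Execution trace: 'G' (try body) → 'J' (finally) → 'Y' (outer except ZeroDivisionError) → 'X' (after the try/except). Output: GJYX

Answer: GJYX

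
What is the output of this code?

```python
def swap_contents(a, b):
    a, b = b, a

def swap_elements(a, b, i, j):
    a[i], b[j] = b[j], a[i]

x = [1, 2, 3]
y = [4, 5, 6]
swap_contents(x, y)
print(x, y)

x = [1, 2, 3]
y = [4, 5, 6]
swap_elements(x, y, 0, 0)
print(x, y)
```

Key concept: parameter rebinding vs mutation.
Step by step:
`x = [1, 2, 3]` → x = [1, 2, 3]
`y = [4, 5, 6]` → y = [4, 5, 6]
`swap_contents(x, y)` → no visible change to tracked variables
`print(x, y)` → prints [1, 2, 3] [4, 5, 6]
`x = [1, 2, 3]` → x = [1, 2, 3]
`y = [4, 5, 6]` → y = [4, 5, 6]
`swap_elements(x, y, 0, 0)` → x = [4, 2, 3]; y = [1, 5, 6]
`print(x, y)` → prints [4, 2, 3] [1, 5, 6]

Answer:
[1, 2, 3] [4, 5, 6]
[4, 2, 3] [1, 5, 6]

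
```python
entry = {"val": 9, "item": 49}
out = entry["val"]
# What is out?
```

Trace:
`entry = {"val": 9, "item": 49}` → entry = {'val': 9, 'item': 49}
`out = entry["val"]` → out = 9
So out = 9

Answer: 9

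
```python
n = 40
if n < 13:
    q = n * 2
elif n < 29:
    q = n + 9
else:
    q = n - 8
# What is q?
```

Trace:
`n = 40` → n = 40
`if n < 13: ...` → n < 13 is False, n < 29 is False, take else branch → q = 32
So q = 32

Answer: 32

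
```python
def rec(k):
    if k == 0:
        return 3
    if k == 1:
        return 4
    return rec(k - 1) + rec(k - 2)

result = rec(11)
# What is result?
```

Build up from base cases: rec(0)=3, rec(1)=4, rec(2)=7, rec(3)=11, rec(4)=18, rec(5)=29, rec(6)=47, ..., rec(11)=521

Answer: 521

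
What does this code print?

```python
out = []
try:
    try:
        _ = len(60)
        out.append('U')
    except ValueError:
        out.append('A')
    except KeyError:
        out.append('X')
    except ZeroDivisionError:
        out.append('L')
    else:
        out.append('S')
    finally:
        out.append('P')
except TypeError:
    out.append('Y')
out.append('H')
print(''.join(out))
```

Execution trace: 'P' (finally) → 'Y' (outer except TypeError) → 'H' (after the try/except). Output: PYH

Answer: PYH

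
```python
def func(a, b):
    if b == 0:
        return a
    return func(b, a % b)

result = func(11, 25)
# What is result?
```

func(11, 25) -> func(25, 11) -> func(11, 3) -> func(3, 2) -> func(2, 1) -> func(1, 0) -> 1

Answer: 1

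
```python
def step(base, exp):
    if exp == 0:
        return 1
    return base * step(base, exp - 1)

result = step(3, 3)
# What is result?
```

step(3, 3) = 3 * 3 * 3 = 27

Answer: 27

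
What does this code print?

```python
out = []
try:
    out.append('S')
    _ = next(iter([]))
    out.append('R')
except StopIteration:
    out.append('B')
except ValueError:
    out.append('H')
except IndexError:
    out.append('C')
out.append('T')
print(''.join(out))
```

Execution trace: 'S' (try body) → 'B' (except StopIteration) → 'T' (after the try/except). Output: SBT

Answer: SBT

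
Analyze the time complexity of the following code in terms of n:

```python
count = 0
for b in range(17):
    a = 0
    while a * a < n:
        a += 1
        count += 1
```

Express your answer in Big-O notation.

Each loop level contributes: 1 × √n. Multiplying the contributions gives O(√n).

Answer: O(√n)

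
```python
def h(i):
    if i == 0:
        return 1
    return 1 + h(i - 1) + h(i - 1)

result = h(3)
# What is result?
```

h(i) = 1 + 2·h(i-1), h(0)=1. Closed form: (1+1)·2^3 - 1 = 15.

Answer: 15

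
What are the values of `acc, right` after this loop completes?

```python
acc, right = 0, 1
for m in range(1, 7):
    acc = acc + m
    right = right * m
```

Sum and factorial of 1 to 6
`acc, right` takes the values: (0, 1) → (1, 1) → (3, 1) → (3, 2) → (6, 2) → (6, 6) → (10, 6) → (10, 24) → (15, 24) → (15, 120) → (21, 120) → (21, 720)

Answer: 21, 720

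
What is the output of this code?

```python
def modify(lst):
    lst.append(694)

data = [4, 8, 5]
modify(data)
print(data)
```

Key concept: function modifies passed list.
Step by step:
`data = [4, 8, 5]` → data = [4, 8, 5]
`modify(data)` → data = [4, 8, 5, 694]
`print(data)` → prints [4, 8, 5, 694]

Answer: [4, 8, 5, 694]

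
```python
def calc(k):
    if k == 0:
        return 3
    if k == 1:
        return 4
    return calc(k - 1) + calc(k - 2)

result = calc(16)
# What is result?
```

Build up from base cases: calc(0)=3, calc(1)=4, calc(2)=7, calc(3)=11, calc(4)=18, calc(5)=29, calc(6)=47, ..., calc(16)=5778

Answer: 5778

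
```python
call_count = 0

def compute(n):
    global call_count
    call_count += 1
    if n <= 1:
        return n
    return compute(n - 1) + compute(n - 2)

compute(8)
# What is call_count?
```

Calls(n) = 1 + Calls(n-1) + Calls(n-2); Calls(0)=Calls(1)=1. For n=8 this gives 67.

Answer: 67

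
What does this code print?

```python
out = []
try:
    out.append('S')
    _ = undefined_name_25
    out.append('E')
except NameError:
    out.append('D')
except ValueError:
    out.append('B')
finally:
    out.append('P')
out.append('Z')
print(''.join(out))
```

Execution trace: 'S' (try body) → 'D' (except NameError) → 'P' (finally) → 'Z' (after the try/except). Output: SDPZ

Answer: SDPZ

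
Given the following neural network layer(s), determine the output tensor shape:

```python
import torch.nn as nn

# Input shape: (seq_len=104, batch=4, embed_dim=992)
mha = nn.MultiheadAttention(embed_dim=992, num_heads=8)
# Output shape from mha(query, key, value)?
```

Input: (104, 4, 992) -> Output: (104, 4, 992)

Answer: (104, 4, 992)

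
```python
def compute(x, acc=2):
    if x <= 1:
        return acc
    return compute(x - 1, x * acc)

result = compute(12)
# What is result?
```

Accumulator trace (n, acc): (12, 2) -> (11, 24) -> (10, 264) -> (9, 2640) -> (8, 23760) -> (7, 190080) -> (6, 1330560) -> (5, 7983360) -> (4, 39916800) -> (3, 159667200) -> (2, 479001600) -> (1, 958003200) -> return 958003200

Answer: 958003200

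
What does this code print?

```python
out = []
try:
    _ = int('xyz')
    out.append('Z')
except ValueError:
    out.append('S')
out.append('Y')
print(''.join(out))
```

Execution trace: 'S' (except ValueError) → 'Y' (after the try/except). Output: SY

Answer: SY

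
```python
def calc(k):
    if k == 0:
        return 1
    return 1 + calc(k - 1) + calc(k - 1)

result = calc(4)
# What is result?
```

calc(k) = 1 + 2·calc(k-1), calc(0)=1. Closed form: (1+1)·2^4 - 1 = 31.

Answer: 31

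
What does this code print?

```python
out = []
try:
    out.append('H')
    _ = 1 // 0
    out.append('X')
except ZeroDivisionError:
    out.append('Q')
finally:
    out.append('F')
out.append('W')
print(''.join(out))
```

Execution trace: 'H' (try body) → 'Q' (except ZeroDivisionError) → 'F' (finally) → 'W' (after the try/except). Output: HQFW

Answer: HQFW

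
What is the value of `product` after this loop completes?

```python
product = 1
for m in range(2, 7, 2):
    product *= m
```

Product of even numbers 2 to 6
`product` takes the values: 1 → 2 → 8 → 48

Answer: 48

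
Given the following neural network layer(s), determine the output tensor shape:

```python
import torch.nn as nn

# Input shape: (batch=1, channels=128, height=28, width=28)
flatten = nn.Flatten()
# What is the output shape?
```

Input: (1, 128, 28, 28) -> Output: (1, 100352)

Answer: (1, 100352)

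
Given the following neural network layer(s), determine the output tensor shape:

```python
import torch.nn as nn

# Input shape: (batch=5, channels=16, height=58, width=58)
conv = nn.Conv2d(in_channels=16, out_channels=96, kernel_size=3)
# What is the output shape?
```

Input: (5, 16, 58, 58) -> Output: (5, 96, 56, 56)

Answer: (5, 96, 56, 56)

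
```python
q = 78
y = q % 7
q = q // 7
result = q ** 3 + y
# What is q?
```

Trace:
`q = 78` → q = 78
`y = q % 7` → y = 1
`q = q // 7` → q = 11
`result = q ** 3 + y` → result = 1332
So q = 11

Answer: 11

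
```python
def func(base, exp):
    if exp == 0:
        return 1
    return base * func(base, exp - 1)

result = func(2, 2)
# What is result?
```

func(2, 2) = 2 * 2 = 4

Answer: 4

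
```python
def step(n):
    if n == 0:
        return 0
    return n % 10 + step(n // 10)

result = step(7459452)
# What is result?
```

Sum of digits of 7459452: 2 + 5 + 4 + 9 + 5 + 4 + 7 = 36

Answer: 36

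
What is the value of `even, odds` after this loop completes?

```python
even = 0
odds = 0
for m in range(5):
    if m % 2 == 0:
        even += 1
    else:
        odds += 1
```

Count evens and odds in range(5)
`even, odds` takes the values: (0, 0) → (1, 0) → (1, 1) → (2, 1) → (2, 2) → (3, 2)

Answer: 3, 2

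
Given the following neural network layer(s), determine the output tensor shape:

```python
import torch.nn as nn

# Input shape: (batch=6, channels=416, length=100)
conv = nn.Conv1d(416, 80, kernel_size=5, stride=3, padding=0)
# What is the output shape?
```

Input: (6, 416, 100) -> Output: (6, 80, 32)

Answer: (6, 80, 32)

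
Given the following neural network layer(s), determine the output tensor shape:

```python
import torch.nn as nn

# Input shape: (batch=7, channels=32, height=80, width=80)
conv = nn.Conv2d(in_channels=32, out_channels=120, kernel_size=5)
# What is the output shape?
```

Input: (7, 32, 80, 80) -> Output: (7, 120, 76, 76)

Answer: (7, 120, 76, 76)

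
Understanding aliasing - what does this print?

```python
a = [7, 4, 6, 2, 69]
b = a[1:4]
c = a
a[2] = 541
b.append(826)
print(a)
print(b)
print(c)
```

Key concept: slice vs alias.
Step by step:
`a = [7, 4, 6, 2, 69]` → a = [7, 4, 6, 2, 69]
`b = a[1:4]` → b = [4, 6, 2]
`c = a` → c = [7, 4, 6, 2, 69] (same object as a)
`a[2] = 541` → a = [7, 4, 541, 2, 69] (same object as c); c = [7, 4, 541, 2, 69] (same object as a)
`b.append(826)` → b = [4, 6, 2, 826]
`print(a)` → prints [7, 4, 541, 2, 69]
`print(b)` → prints [4, 6, 2, 826]
`print(c)` → prints [7, 4, 541, 2, 69]

Answer:
[7, 4, 541, 2, 69]
[4, 6, 2, 826]
[7, 4, 541, 2, 69]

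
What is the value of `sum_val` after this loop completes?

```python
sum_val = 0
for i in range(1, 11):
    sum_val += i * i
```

Sum of squares 1² to 10² = 385
`sum_val` takes the values: 0 → 1 → 5 → 14 → 30 → 55 → 91 → 140 → 204 → 285 → 385

Answer: 385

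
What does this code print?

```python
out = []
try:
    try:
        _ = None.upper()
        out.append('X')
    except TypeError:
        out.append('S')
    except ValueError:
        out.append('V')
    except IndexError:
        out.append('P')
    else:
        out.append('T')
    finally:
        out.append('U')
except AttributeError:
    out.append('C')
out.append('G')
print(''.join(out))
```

Execution trace: 'U' (finally) → 'C' (outer except AttributeError) → 'G' (after the try/except). Output: UCG

Answer: UCG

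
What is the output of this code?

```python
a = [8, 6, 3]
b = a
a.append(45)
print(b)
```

Key concept: basic list aliasing.
Step by step:
`a = [8, 6, 3]` → a = [8, 6, 3]
`b = a` → b = [8, 6, 3] (same object as a)
`a.append(45)` → a = [8, 6, 3, 45] (same object as b); b = [8, 6, 3, 45] (same object as a)
`print(b)` → prints [8, 6, 3, 45]

Answer: [8, 6, 3, 45]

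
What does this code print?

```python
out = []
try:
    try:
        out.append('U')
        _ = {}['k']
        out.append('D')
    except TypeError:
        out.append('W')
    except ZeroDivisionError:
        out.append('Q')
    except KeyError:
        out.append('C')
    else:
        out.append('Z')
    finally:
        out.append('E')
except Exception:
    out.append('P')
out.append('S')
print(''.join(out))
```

Execution trace: 'U' (inner try body) → 'C' (inner except KeyError) → 'E' (inner finally) → 'S' (after the try/except). Output: UCES

Answer: UCES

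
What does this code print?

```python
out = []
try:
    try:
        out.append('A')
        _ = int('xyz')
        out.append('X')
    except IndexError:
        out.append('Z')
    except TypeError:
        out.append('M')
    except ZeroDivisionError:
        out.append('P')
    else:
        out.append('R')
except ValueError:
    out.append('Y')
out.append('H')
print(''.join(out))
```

Execution trace: 'A' (try body) → 'Y' (outer except ValueError) → 'H' (after the try/except). Output: AYH

Answer: AYH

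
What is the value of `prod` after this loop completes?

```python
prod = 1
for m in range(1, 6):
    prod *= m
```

5! = 120
`prod` takes the values: 1 → 2 → 6 → 24 → 120

Answer: 120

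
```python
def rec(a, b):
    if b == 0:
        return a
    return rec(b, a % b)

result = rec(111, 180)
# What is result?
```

rec(111, 180) -> rec(180, 111) -> rec(111, 69) -> rec(69, 42) -> rec(42, 27) -> rec(27, 15) -> rec(15, 12) -> rec(12, 3) -> rec(3, 0) -> 3

Answer: 3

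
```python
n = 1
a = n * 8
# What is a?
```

Trace:
`n = 1` → n = 1
`a = n * 8` → a = 8
So a = 8

Answer: 8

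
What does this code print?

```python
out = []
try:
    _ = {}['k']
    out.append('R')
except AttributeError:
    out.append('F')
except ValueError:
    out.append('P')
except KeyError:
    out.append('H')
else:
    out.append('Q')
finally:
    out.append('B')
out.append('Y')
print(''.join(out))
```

Execution trace: 'H' (except KeyError) → 'B' (finally) → 'Y' (after the try/except). Output: HBY

Answer: HBY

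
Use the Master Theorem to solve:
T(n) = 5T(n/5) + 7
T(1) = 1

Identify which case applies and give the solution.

a=5, b=5, f(n)=7. log_5(5) = 1. Since c=0 < 1, Case 1 applies: T(n) = Θ(n^log_b(a)) = O(n).

Answer: O(n) - Case 1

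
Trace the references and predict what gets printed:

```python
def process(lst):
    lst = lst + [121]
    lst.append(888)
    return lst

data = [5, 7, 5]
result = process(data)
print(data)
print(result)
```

Key concept: rebinding parameter vs mutation.
Step by step:
`data = [5, 7, 5]` → data = [5, 7, 5]
`result = process(data)` → result = [5, 7, 5, 121, 888]
`print(data)` → prints [5, 7, 5]
`print(result)` → prints [5, 7, 5, 121, 888]

Answer:
[5, 7, 5]
[5, 7, 5, 121, 888]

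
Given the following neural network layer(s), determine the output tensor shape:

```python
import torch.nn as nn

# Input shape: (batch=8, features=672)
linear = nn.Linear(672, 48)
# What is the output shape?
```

Input: (8, 672) -> Output: (8, 48)

Answer: (8, 48)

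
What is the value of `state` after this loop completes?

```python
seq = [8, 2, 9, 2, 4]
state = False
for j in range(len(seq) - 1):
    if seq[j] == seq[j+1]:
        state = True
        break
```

Check consecutive duplicates in [8, 2, 9, 2, 4]
`state` takes the values: False

Answer: False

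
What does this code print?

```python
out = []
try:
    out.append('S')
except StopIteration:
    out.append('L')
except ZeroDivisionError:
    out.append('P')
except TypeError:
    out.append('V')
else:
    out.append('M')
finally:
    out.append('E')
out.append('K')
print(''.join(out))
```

Execution trace: 'S' (try body, no exception) → 'M' (else) → 'E' (finally) → 'K' (after the try/except). Output: SMEK

Answer: SMEK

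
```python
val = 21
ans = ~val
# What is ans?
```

Trace:
`val = 21` → val = 21
`ans = ~val` → ans = -22
So ans = -22

Answer: -22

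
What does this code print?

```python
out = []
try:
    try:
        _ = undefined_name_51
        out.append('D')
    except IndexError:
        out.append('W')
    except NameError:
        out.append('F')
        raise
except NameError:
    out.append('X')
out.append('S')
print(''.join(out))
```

Execution trace: 'F' (except NameError) → 'X' (outer except NameError) → 'S' (after the try/except). Output: FXS

Answer: FXS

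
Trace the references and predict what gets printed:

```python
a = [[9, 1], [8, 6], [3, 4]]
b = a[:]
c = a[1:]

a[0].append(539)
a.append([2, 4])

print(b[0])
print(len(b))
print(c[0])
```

Key concept: slice with nested mutation.
Step by step:
`a = [[9, 1], [8, 6], [3, 4]]` → a = [[9, 1], [8, 6], [3, 4]]
`b = a[:]` → b = [[9, 1], [8, 6], [3, 4]]
`c = a[1:]` → c = [[8, 6], [3, 4]]
`a[0].append(539)` → a = [[9, 1, 539], [8, 6], [3, 4]]; b = [[9, 1, 539], [8, 6], [3, 4]]
`a.append([2, 4])` → a = [[9, 1, 539], [8, 6], [3, 4], [2, 4]]
`print(b[0])` → prints [9, 1, 539]
`print(len(b))` → prints 3
`print(c[0])` → prints [8, 6]

Answer:
[9, 1, 539]
3
[8, 6]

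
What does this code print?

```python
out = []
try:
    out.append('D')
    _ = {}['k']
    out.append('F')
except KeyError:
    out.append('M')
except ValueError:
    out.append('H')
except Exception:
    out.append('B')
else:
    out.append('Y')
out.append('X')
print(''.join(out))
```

Execution trace: 'D' (try body) → 'M' (except KeyError) → 'X' (after the try/except). Output: DMX

Answer: DMX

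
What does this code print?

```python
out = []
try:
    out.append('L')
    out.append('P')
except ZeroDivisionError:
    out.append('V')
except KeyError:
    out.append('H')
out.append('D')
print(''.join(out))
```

Execution trace: 'L' (try body) → 'P' (try body, no exception) → 'D' (after the try/except). Output: LPD

Answer: LPD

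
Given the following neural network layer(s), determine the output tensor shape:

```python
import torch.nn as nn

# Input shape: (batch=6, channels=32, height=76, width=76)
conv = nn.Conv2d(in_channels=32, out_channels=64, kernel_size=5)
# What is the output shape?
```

Input: (6, 32, 76, 76) -> Output: (6, 64, 72, 72)

Answer: (6, 64, 72, 72)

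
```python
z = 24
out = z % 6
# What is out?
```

Trace:
`z = 24` → z = 24
`out = z % 6` → out = 0
So out = 0

Answer: 0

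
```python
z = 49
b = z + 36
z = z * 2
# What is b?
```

Trace:
`z = 49` → z = 49
`b = z + 36` → b = 85
`z = z * 2` → z = 98
So b = 85

Answer: 85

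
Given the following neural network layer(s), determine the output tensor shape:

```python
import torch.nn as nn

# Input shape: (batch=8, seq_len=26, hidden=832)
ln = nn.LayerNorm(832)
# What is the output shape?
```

Input: (8, 26, 832) -> Output: (8, 26, 832)

Answer: (8, 26, 832)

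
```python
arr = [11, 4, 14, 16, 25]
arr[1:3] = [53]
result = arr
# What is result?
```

Trace:
`arr = [11, 4, 14, 16, 25]` → arr = [11, 4, 14, 16, 25]
`arr[1:3] = [53]` → arr = [11, 53, 16, 25]
`result = arr` → result = [11, 53, 16, 25]
So result = [11, 53, 16, 25]

Answer: [11, 53, 16, 25]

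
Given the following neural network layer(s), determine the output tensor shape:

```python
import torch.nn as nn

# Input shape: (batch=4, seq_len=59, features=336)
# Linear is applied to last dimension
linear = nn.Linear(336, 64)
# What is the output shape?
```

Input: (4, 59, 336) -> Output: (4, 59, 64)

Answer: (4, 59, 64)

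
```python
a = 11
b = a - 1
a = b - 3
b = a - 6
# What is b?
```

Trace:
`a = 11` → a = 11
`b = a - 1` → b = 10
`a = b - 3` → a = 7
`b = a - 6` → b = 1
So b = 1

Answer: 1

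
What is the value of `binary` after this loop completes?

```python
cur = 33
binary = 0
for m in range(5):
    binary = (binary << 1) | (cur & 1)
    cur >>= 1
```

Reverse lowest 5 bits of 33
`binary` takes the values: 0 → 1 → 2 → 4 → 8 → 16

Answer: 16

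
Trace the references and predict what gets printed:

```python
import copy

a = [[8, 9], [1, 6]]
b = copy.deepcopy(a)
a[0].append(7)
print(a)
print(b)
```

Key concept: deep copy is fully independent.
Step by step:
`a = [[8, 9], [1, 6]]` → a = [[8, 9], [1, 6]]
`b = copy.deepcopy(a)` → b = [[8, 9], [1, 6]]
`a[0].append(7)` → a = [[8, 9, 7], [1, 6]]
`print(a)` → prints [[8, 9, 7], [1, 6]]
`print(b)` → prints [[8, 9], [1, 6]]

Answer:
[[8, 9, 7], [1, 6]]
[[8, 9], [1, 6]]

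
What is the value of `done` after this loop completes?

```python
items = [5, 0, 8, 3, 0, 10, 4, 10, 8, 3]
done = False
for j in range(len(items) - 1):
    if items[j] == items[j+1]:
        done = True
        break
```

Check consecutive duplicates in [5, 0, 8, 3, 0, 10, 4, 10, 8, 3]
`done` takes the values: False

Answer: False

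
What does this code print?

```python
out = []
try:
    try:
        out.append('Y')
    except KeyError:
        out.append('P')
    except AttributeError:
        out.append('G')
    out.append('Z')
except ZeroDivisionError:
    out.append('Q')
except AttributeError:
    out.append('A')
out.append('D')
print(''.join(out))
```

Execution trace: 'Y' (inner try body, no exception) → 'Z' (try body, no exception) → 'D' (after the try/except). Output: YZD

Answer: YZD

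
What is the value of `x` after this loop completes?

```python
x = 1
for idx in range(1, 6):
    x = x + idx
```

Start at 1, add 1 through 5
`x` takes the values: 1 → 2 → 4 → 7 → 11 → 16

Answer: 16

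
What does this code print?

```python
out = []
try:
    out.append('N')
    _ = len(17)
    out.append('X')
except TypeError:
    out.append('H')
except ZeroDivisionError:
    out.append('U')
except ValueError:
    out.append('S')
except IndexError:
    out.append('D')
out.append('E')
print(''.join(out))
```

Execution trace: 'N' (try body) → 'H' (except TypeError) → 'E' (after the try/except). Output: NHE

Answer: NHE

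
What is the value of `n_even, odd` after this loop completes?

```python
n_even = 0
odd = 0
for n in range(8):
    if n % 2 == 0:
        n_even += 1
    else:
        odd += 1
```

Count evens and odds in range(8)
`n_even, odd` takes the values: (0, 0) → (1, 0) → (1, 1) → (2, 1) → (2, 2) → (3, 2) → (3, 3) → (4, 3) → (4, 4)

Answer: 4, 4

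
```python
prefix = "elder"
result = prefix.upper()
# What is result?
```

Trace:
`prefix = "elder"` → prefix = 'elder'
`result = prefix.upper()` → result = 'ELDER'
So result = 'ELDER'

Answer: 'ELDER'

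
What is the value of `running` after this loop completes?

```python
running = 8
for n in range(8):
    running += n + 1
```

Start at 8, add 1 to 8 = 44
`running` takes the values: 8 → 9 → 11 → 14 → 18 → 23 → 29 → 36 → 44

Answer: 44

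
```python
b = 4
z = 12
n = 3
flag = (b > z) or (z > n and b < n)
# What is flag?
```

Trace:
`b = 4` → b = 4
`z = 12` → z = 12
`n = 3` → n = 3
`flag = (b > z) or (z > n and b < n)` → flag = False
So flag = False

Answer: False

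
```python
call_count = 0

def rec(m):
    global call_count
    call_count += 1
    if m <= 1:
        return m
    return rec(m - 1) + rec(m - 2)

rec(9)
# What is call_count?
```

Calls(m) = 1 + Calls(m-1) + Calls(m-2); Calls(0)=Calls(1)=1. For m=9 this gives 109.

Answer: 109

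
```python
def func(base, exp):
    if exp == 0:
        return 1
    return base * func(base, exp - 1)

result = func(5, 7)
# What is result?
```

func(5, 7) = 5 * 5 * 5 * 5 * 5 * 5 * 5 = 78125

Answer: 78125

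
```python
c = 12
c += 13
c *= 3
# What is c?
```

Trace:
`c = 12` → c = 12
`c += 13` → c = 25
`c *= 3` → c = 75
So c = 75

Answer: 75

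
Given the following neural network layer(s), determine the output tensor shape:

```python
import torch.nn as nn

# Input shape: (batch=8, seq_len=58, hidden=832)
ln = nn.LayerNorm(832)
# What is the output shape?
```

Input: (8, 58, 832) -> Output: (8, 58, 832)

Answer: (8, 58, 832)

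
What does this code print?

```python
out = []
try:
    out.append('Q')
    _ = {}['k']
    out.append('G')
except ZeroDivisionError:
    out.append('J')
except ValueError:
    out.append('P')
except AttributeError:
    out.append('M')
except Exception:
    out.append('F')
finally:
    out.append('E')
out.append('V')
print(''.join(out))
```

Execution trace: 'Q' (try body) → 'F' (except Exception) → 'E' (finally) → 'V' (after the try/except). Output: QFEV

Answer: QFEV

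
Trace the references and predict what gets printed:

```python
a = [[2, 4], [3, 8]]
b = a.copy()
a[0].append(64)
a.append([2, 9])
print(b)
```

Key concept: shallow copy with nested lists.
Step by step:
`a = [[2, 4], [3, 8]]` → a = [[2, 4], [3, 8]]
`b = a.copy()` → b = [[2, 4], [3, 8]]
`a[0].append(64)` → a = [[2, 4, 64], [3, 8]]; b = [[2, 4, 64], [3, 8]]
`a.append([2, 9])` → a = [[2, 4, 64], [3, 8], [2, 9]]
`print(b)` → prints [[2, 4, 64], [3, 8]]

Answer: [[2, 4, 64], [3, 8]]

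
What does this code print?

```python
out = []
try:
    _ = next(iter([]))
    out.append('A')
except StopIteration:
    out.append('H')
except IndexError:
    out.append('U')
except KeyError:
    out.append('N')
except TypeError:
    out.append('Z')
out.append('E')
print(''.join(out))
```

Execution trace: 'H' (except StopIteration) → 'E' (after the try/except). Output: HE

Answer: HE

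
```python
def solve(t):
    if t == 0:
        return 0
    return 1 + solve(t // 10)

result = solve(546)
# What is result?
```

Count of digits of 546: 3

Answer: 3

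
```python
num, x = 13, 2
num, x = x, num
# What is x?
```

Trace:
`num, x = 13, 2` → num = 13; x = 2
`num, x = x, num` → num = 2; x = 13
So x = 13

Answer: 13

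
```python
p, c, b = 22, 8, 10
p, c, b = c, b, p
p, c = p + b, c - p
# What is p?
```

Trace:
`p, c, b = 22, 8, 10` → p = 22; c = 8; b = 10
`p, c, b = c, b, p` → p = 8; c = 10; b = 22
`p, c = p + b, c - p` → p = 30; c = 2
So p = 30

Answer: 30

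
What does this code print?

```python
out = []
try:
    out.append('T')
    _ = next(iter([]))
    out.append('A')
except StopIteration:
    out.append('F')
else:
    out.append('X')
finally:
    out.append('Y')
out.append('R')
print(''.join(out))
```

Execution trace: 'T' (try body) → 'F' (except StopIteration) → 'Y' (finally) → 'R' (after the try/except). Output: TFYR

Answer: TFYR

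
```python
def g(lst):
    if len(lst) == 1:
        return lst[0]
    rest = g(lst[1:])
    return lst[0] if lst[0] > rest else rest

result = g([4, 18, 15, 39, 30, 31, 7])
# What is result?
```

Recursive max over [4, 18, 15, 39, 30, 31, 7] = 39

Answer: 39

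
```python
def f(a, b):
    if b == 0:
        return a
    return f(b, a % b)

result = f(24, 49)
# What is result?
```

f(24, 49) -> f(49, 24) -> f(24, 1) -> f(1, 0) -> 1

Answer: 1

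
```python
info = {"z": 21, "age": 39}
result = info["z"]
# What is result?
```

Trace:
`info = {"z": 21, "age": 39}` → info = {'z': 21, 'age': 39}
`result = info["z"]` → result = 21
So result = 21

Answer: 21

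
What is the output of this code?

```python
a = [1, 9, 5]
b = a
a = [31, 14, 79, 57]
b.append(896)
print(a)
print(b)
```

Key concept: rebinding vs mutation: a is rebound to a new list, b still points at the original.
Step by step:
`a = [1, 9, 5]` → a = [1, 9, 5]
`b = a` → b = [1, 9, 5] (same object as a)
`a = [31, 14, 79, 57]` → a = [31, 14, 79, 57]
`b.append(896)` → b = [1, 9, 5, 896]
`print(a)` → prints [31, 14, 79, 57]
`print(b)` → prints [1, 9, 5, 896]

Answer:
[31, 14, 79, 57]
[1, 9, 5, 896]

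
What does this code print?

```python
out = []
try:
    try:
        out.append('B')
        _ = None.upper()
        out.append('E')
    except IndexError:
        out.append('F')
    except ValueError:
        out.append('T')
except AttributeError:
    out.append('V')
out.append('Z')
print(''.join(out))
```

Execution trace: 'B' (try body) → 'V' (outer except AttributeError) → 'Z' (after the try/except). Output: BVZ

Answer: BVZ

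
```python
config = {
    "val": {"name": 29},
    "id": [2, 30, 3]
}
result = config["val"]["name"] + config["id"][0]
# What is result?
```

Trace:
`config = { ...` → config = {'val': {'name': 29}, 'id': [2, 30, 3]}
`result = config["val"]["name"] + config["id"][0]` → result = 31
So result = 31

Answer: 31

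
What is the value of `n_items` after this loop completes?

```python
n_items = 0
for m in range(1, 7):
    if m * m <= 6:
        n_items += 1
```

Count numbers where m² ≤ 6
`n_items` takes the values: 0 → 1 → 2

Answer: 2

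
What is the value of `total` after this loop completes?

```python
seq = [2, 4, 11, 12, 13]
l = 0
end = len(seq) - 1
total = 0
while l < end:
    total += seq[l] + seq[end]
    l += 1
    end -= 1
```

Sum of pairs from ends
`total` takes the values: 0 → 15 → 31

Answer: 31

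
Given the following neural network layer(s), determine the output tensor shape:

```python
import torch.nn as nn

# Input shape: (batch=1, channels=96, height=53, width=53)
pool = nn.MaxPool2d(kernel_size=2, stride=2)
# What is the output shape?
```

Input: (1, 96, 53, 53) -> Output: (1, 96, 26, 26)

Answer: (1, 96, 26, 26)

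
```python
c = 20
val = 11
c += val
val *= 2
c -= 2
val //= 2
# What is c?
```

Trace:
`c = 20` → c = 20
`val = 11` → val = 11
`c += val` → c = 31
`val *= 2` → val = 22
`c -= 2` → c = 29
`val //= 2` → val = 11
So c = 29

Answer: 29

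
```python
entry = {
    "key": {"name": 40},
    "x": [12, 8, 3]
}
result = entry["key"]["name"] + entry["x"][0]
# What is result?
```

Trace:
`entry = { ...` → entry = {'key': {'name': 40}, 'x': [12, 8, 3]}
`result = entry["key"]["name"] + entry["x"][0]` → result = 52
So result = 52

Answer: 52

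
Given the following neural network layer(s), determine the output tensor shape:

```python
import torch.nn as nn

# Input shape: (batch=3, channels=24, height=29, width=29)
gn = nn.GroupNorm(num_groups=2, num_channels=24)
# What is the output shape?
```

Input: (3, 24, 29, 29) -> Output: (3, 24, 29, 29)

Answer: (3, 24, 29, 29)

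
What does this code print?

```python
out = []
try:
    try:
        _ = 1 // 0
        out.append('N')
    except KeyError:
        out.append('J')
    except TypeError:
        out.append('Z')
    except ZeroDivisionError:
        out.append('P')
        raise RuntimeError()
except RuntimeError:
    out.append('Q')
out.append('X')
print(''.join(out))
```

Execution trace: 'P' (inner except ZeroDivisionError) → 'Q' (outer except RuntimeError) → 'X' (after the try/except). Output: PQX

Answer: PQX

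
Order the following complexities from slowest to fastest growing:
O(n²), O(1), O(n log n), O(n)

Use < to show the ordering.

Ordered by growth rate: O(1) < O(n) < O(n log n) < O(n²)

Answer: O(1) < O(n) < O(n log n) < O(n²)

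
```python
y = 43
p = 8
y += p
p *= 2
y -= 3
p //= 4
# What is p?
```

Trace:
`y = 43` → y = 43
`p = 8` → p = 8
`y += p` → y = 51
`p *= 2` → p = 16
`y -= 3` → y = 48
`p //= 4` → p = 4
So p = 4

Answer: 4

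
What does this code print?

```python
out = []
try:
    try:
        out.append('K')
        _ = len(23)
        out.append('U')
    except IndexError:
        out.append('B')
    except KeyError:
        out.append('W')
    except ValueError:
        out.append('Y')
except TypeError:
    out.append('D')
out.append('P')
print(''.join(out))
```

Execution trace: 'K' (inner try body) → 'D' (outer except TypeError) → 'P' (after the try/except). Output: KDP

Answer: KDP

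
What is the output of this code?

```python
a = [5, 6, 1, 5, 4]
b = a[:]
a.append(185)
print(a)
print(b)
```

Key concept: slice [:] creates copy.
Step by step:
`a = [5, 6, 1, 5, 4]` → a = [5, 6, 1, 5, 4]
`b = a[:]` → b = [5, 6, 1, 5, 4]
`a.append(185)` → a = [5, 6, 1, 5, 4, 185]
`print(a)` → prints [5, 6, 1, 5, 4, 185]
`print(b)` → prints [5, 6, 1, 5, 4]

Answer:
[5, 6, 1, 5, 4, 185]
[5, 6, 1, 5, 4]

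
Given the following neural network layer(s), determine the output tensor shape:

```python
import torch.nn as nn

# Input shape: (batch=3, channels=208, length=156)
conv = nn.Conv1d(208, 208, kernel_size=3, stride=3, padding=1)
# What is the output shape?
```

Input: (3, 208, 156) -> Output: (3, 208, 52)

Answer: (3, 208, 52)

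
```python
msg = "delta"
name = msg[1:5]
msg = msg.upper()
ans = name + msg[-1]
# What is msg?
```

Trace:
`msg = "delta"` → msg = 'delta'
`name = msg[1:5]` → name = 'elta'
`msg = msg.upper()` → msg = 'DELTA'
`ans = name + msg[-1]` → ans = 'eltaA'
So msg = 'DELTA'

Answer: 'DELTA'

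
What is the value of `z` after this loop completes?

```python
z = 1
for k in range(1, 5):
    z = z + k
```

Start at 1, add 1 through 4
`z` takes the values: 1 → 2 → 4 → 7 → 11

Answer: 11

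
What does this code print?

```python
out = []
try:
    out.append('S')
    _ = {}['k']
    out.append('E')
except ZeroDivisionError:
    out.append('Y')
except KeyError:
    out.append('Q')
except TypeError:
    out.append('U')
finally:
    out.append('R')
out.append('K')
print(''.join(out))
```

Execution trace: 'S' (try body) → 'Q' (except KeyError) → 'R' (finally) → 'K' (after the try/except). Output: SQRK

Answer: SQRK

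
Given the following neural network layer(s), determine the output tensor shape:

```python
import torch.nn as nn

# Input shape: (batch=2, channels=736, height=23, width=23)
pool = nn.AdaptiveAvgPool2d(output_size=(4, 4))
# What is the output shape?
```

Input: (2, 736, 23, 23) -> Output: (2, 736, 4, 4)

Answer: (2, 736, 4, 4)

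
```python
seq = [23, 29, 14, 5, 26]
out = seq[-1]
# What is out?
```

Trace:
`seq = [23, 29, 14, 5, 26]` → seq = [23, 29, 14, 5, 26]
`out = seq[-1]` → out = 26
So out = 26

Answer: 26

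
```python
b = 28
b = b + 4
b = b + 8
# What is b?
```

Trace:
`b = 28` → b = 28
`b = b + 4` → b = 32
`b = b + 8` → b = 40
So b = 40

Answer: 40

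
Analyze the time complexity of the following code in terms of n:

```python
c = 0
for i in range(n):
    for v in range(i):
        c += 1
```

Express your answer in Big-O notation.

Each loop level contributes: n × n. Multiplying the contributions gives O(n^2).

Answer: O(n^2)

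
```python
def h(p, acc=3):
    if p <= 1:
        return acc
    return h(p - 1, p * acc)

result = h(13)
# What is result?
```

Accumulator trace (n, acc): (13, 3) -> (12, 39) -> (11, 468) -> (10, 5148) -> (9, 51480) -> (8, 463320) -> (7, 3706560) -> (6, 25945920) -> (5, 155675520) -> (4, 778377600) -> (3, 3113510400) -> (2, 9340531200) -> (1, 18681062400) -> return 18681062400

Answer: 18681062400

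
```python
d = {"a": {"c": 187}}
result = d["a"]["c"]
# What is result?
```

Trace:
`d = {"a": {"c": 187}}` → d = {'a': {'c': 187}}
`result = d["a"]["c"]` → result = 187
So result = 187

Answer: 187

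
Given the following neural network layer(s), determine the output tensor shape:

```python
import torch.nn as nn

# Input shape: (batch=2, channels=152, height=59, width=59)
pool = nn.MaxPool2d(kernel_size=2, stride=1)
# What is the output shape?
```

Input: (2, 152, 59, 59) -> Output: (2, 152, 58, 58)

Answer: (2, 152, 58, 58)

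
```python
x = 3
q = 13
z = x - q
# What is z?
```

Trace:
`x = 3` → x = 3
`q = 13` → q = 13
`z = x - q` → z = -10
So z = -10

Answer: -10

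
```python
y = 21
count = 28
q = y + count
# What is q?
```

Trace:
`y = 21` → y = 21
`count = 28` → count = 28
`q = y + count` → q = 49
So q = 49

Answer: 49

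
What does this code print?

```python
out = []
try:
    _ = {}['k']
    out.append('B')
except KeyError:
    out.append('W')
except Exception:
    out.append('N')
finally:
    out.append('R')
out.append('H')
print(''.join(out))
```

Execution trace: 'W' (except KeyError) → 'R' (finally) → 'H' (after the try/except). Output: WRH

Answer: WRH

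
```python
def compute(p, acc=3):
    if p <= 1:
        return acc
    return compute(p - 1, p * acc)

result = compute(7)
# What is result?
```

Accumulator trace (n, acc): (7, 3) -> (6, 21) -> (5, 126) -> (4, 630) -> (3, 2520) -> (2, 7560) -> (1, 15120) -> return 15120

Answer: 15120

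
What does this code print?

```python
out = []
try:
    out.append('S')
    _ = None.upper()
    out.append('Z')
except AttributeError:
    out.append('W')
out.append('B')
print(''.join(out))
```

Execution trace: 'S' (try body) → 'W' (except AttributeError) → 'B' (after the try/except). Output: SWB

Answer: SWB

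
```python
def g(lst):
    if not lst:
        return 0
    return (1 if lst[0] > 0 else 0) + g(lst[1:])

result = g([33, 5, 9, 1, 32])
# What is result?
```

Count of positive elements in [33, 5, 9, 1, 32] = 5

Answer: 5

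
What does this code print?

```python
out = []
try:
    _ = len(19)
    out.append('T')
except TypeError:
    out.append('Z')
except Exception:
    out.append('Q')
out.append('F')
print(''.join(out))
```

Execution trace: 'Z' (except TypeError) → 'F' (after the try/except). Output: ZF

Answer: ZF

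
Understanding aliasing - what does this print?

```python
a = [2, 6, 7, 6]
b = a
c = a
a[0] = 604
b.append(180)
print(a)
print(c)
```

Key concept: multiple aliases.
Step by step:
`a = [2, 6, 7, 6]` → a = [2, 6, 7, 6]
`b = a` → b = [2, 6, 7, 6] (same object as a)
`c = a` → c = [2, 6, 7, 6] (same object as a, b)
`a[0] = 604` → a = [604, 6, 7, 6] (same object as b, c); b = [604, 6, 7, 6] (same object as a, c); c = [604, 6, 7, 6] (same object as a, b)
`b.append(180)` → a = [604, 6, 7, 6, 180] (same object as b, c); b = [604, 6, 7, 6, 180] (same object as a, c); c = [604, 6, 7, 6, 180] (same object as a, b)
`print(a)` → prints [604, 6, 7, 6, 180]
`print(c)` → prints [604, 6, 7, 6, 180]

Answer:
[604, 6, 7, 6, 180]
[604, 6, 7, 6, 180]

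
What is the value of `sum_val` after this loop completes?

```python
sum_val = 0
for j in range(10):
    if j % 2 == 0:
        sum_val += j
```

Sum of even numbers 0 to 9
`sum_val` takes the values: 0 → 2 → 6 → 12 → 20

Answer: 20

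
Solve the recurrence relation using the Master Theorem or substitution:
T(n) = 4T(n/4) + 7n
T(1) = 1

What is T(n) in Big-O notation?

By Master Theorem: a=4, b=4, f(n)=7n. Since log_4(4) = 1 and f(n) = Θ(n^1), Case 2 applies. T(n) = O(n log n).

Answer: O(n log n)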